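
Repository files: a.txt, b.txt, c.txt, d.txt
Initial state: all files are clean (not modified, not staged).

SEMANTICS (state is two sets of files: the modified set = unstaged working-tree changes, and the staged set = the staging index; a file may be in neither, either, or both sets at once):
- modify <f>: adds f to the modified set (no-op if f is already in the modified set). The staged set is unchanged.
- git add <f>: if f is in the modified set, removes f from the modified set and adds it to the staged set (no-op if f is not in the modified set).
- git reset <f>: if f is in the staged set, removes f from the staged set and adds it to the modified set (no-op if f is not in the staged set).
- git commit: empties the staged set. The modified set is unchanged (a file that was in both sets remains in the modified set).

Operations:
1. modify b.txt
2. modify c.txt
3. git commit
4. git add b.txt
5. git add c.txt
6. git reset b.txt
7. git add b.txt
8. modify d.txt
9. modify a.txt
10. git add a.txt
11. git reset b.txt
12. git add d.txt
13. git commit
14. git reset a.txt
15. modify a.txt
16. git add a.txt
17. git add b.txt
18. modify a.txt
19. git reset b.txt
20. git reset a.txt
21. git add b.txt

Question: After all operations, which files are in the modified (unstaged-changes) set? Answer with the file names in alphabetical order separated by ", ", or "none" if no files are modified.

After op 1 (modify b.txt): modified={b.txt} staged={none}
After op 2 (modify c.txt): modified={b.txt, c.txt} staged={none}
After op 3 (git commit): modified={b.txt, c.txt} staged={none}
After op 4 (git add b.txt): modified={c.txt} staged={b.txt}
After op 5 (git add c.txt): modified={none} staged={b.txt, c.txt}
After op 6 (git reset b.txt): modified={b.txt} staged={c.txt}
After op 7 (git add b.txt): modified={none} staged={b.txt, c.txt}
After op 8 (modify d.txt): modified={d.txt} staged={b.txt, c.txt}
After op 9 (modify a.txt): modified={a.txt, d.txt} staged={b.txt, c.txt}
After op 10 (git add a.txt): modified={d.txt} staged={a.txt, b.txt, c.txt}
After op 11 (git reset b.txt): modified={b.txt, d.txt} staged={a.txt, c.txt}
After op 12 (git add d.txt): modified={b.txt} staged={a.txt, c.txt, d.txt}
After op 13 (git commit): modified={b.txt} staged={none}
After op 14 (git reset a.txt): modified={b.txt} staged={none}
After op 15 (modify a.txt): modified={a.txt, b.txt} staged={none}
After op 16 (git add a.txt): modified={b.txt} staged={a.txt}
After op 17 (git add b.txt): modified={none} staged={a.txt, b.txt}
After op 18 (modify a.txt): modified={a.txt} staged={a.txt, b.txt}
After op 19 (git reset b.txt): modified={a.txt, b.txt} staged={a.txt}
After op 20 (git reset a.txt): modified={a.txt, b.txt} staged={none}
After op 21 (git add b.txt): modified={a.txt} staged={b.txt}

Answer: a.txt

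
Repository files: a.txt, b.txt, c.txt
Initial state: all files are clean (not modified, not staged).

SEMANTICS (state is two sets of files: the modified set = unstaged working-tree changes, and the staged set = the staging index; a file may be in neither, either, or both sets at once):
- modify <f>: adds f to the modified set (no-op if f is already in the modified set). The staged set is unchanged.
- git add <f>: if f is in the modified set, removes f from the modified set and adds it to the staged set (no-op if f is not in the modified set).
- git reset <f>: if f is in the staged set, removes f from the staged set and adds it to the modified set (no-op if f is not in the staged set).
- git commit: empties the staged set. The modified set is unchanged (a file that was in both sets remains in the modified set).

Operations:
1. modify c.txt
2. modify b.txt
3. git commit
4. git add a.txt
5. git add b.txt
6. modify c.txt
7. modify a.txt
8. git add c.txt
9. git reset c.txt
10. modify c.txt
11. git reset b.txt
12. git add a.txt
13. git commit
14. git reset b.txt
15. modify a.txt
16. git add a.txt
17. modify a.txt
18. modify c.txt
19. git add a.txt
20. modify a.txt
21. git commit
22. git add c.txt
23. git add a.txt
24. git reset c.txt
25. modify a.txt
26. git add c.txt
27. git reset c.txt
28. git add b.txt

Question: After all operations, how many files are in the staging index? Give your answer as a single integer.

After op 1 (modify c.txt): modified={c.txt} staged={none}
After op 2 (modify b.txt): modified={b.txt, c.txt} staged={none}
After op 3 (git commit): modified={b.txt, c.txt} staged={none}
After op 4 (git add a.txt): modified={b.txt, c.txt} staged={none}
After op 5 (git add b.txt): modified={c.txt} staged={b.txt}
After op 6 (modify c.txt): modified={c.txt} staged={b.txt}
After op 7 (modify a.txt): modified={a.txt, c.txt} staged={b.txt}
After op 8 (git add c.txt): modified={a.txt} staged={b.txt, c.txt}
After op 9 (git reset c.txt): modified={a.txt, c.txt} staged={b.txt}
After op 10 (modify c.txt): modified={a.txt, c.txt} staged={b.txt}
After op 11 (git reset b.txt): modified={a.txt, b.txt, c.txt} staged={none}
After op 12 (git add a.txt): modified={b.txt, c.txt} staged={a.txt}
After op 13 (git commit): modified={b.txt, c.txt} staged={none}
After op 14 (git reset b.txt): modified={b.txt, c.txt} staged={none}
After op 15 (modify a.txt): modified={a.txt, b.txt, c.txt} staged={none}
After op 16 (git add a.txt): modified={b.txt, c.txt} staged={a.txt}
After op 17 (modify a.txt): modified={a.txt, b.txt, c.txt} staged={a.txt}
After op 18 (modify c.txt): modified={a.txt, b.txt, c.txt} staged={a.txt}
After op 19 (git add a.txt): modified={b.txt, c.txt} staged={a.txt}
After op 20 (modify a.txt): modified={a.txt, b.txt, c.txt} staged={a.txt}
After op 21 (git commit): modified={a.txt, b.txt, c.txt} staged={none}
After op 22 (git add c.txt): modified={a.txt, b.txt} staged={c.txt}
After op 23 (git add a.txt): modified={b.txt} staged={a.txt, c.txt}
After op 24 (git reset c.txt): modified={b.txt, c.txt} staged={a.txt}
After op 25 (modify a.txt): modified={a.txt, b.txt, c.txt} staged={a.txt}
After op 26 (git add c.txt): modified={a.txt, b.txt} staged={a.txt, c.txt}
After op 27 (git reset c.txt): modified={a.txt, b.txt, c.txt} staged={a.txt}
After op 28 (git add b.txt): modified={a.txt, c.txt} staged={a.txt, b.txt}
Final staged set: {a.txt, b.txt} -> count=2

Answer: 2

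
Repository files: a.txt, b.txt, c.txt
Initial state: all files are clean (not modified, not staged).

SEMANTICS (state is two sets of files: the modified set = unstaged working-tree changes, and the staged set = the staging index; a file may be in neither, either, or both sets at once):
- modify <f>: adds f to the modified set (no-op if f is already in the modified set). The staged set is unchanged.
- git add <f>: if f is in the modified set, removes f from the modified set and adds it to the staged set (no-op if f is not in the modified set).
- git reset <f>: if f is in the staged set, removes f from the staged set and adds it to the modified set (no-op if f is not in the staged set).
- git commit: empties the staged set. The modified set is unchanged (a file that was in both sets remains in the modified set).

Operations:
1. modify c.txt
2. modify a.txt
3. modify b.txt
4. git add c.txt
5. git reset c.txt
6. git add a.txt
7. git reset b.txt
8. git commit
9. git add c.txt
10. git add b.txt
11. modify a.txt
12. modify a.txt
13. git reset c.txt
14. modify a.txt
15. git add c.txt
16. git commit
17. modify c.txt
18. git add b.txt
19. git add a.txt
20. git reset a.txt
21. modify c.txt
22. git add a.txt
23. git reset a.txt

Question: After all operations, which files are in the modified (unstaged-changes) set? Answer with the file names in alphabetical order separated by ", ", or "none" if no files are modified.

Answer: a.txt, c.txt

Derivation:
After op 1 (modify c.txt): modified={c.txt} staged={none}
After op 2 (modify a.txt): modified={a.txt, c.txt} staged={none}
After op 3 (modify b.txt): modified={a.txt, b.txt, c.txt} staged={none}
After op 4 (git add c.txt): modified={a.txt, b.txt} staged={c.txt}
After op 5 (git reset c.txt): modified={a.txt, b.txt, c.txt} staged={none}
After op 6 (git add a.txt): modified={b.txt, c.txt} staged={a.txt}
After op 7 (git reset b.txt): modified={b.txt, c.txt} staged={a.txt}
After op 8 (git commit): modified={b.txt, c.txt} staged={none}
After op 9 (git add c.txt): modified={b.txt} staged={c.txt}
After op 10 (git add b.txt): modified={none} staged={b.txt, c.txt}
After op 11 (modify a.txt): modified={a.txt} staged={b.txt, c.txt}
After op 12 (modify a.txt): modified={a.txt} staged={b.txt, c.txt}
After op 13 (git reset c.txt): modified={a.txt, c.txt} staged={b.txt}
After op 14 (modify a.txt): modified={a.txt, c.txt} staged={b.txt}
After op 15 (git add c.txt): modified={a.txt} staged={b.txt, c.txt}
After op 16 (git commit): modified={a.txt} staged={none}
After op 17 (modify c.txt): modified={a.txt, c.txt} staged={none}
After op 18 (git add b.txt): modified={a.txt, c.txt} staged={none}
After op 19 (git add a.txt): modified={c.txt} staged={a.txt}
After op 20 (git reset a.txt): modified={a.txt, c.txt} staged={none}
After op 21 (modify c.txt): modified={a.txt, c.txt} staged={none}
After op 22 (git add a.txt): modified={c.txt} staged={a.txt}
After op 23 (git reset a.txt): modified={a.txt, c.txt} staged={none}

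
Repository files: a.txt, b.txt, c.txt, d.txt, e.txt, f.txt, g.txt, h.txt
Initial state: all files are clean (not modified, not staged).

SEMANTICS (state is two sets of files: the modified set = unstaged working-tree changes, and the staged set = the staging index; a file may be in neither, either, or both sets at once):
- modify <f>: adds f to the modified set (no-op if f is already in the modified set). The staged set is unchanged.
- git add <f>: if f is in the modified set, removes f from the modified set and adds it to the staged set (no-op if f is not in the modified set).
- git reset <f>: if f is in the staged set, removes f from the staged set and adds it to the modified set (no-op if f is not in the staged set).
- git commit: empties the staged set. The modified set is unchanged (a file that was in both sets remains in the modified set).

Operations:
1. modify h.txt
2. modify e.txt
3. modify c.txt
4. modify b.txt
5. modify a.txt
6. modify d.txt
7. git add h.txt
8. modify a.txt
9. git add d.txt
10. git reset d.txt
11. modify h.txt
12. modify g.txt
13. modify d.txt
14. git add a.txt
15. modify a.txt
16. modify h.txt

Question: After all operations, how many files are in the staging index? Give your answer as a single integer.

After op 1 (modify h.txt): modified={h.txt} staged={none}
After op 2 (modify e.txt): modified={e.txt, h.txt} staged={none}
After op 3 (modify c.txt): modified={c.txt, e.txt, h.txt} staged={none}
After op 4 (modify b.txt): modified={b.txt, c.txt, e.txt, h.txt} staged={none}
After op 5 (modify a.txt): modified={a.txt, b.txt, c.txt, e.txt, h.txt} staged={none}
After op 6 (modify d.txt): modified={a.txt, b.txt, c.txt, d.txt, e.txt, h.txt} staged={none}
After op 7 (git add h.txt): modified={a.txt, b.txt, c.txt, d.txt, e.txt} staged={h.txt}
After op 8 (modify a.txt): modified={a.txt, b.txt, c.txt, d.txt, e.txt} staged={h.txt}
After op 9 (git add d.txt): modified={a.txt, b.txt, c.txt, e.txt} staged={d.txt, h.txt}
After op 10 (git reset d.txt): modified={a.txt, b.txt, c.txt, d.txt, e.txt} staged={h.txt}
After op 11 (modify h.txt): modified={a.txt, b.txt, c.txt, d.txt, e.txt, h.txt} staged={h.txt}
After op 12 (modify g.txt): modified={a.txt, b.txt, c.txt, d.txt, e.txt, g.txt, h.txt} staged={h.txt}
After op 13 (modify d.txt): modified={a.txt, b.txt, c.txt, d.txt, e.txt, g.txt, h.txt} staged={h.txt}
After op 14 (git add a.txt): modified={b.txt, c.txt, d.txt, e.txt, g.txt, h.txt} staged={a.txt, h.txt}
After op 15 (modify a.txt): modified={a.txt, b.txt, c.txt, d.txt, e.txt, g.txt, h.txt} staged={a.txt, h.txt}
After op 16 (modify h.txt): modified={a.txt, b.txt, c.txt, d.txt, e.txt, g.txt, h.txt} staged={a.txt, h.txt}
Final staged set: {a.txt, h.txt} -> count=2

Answer: 2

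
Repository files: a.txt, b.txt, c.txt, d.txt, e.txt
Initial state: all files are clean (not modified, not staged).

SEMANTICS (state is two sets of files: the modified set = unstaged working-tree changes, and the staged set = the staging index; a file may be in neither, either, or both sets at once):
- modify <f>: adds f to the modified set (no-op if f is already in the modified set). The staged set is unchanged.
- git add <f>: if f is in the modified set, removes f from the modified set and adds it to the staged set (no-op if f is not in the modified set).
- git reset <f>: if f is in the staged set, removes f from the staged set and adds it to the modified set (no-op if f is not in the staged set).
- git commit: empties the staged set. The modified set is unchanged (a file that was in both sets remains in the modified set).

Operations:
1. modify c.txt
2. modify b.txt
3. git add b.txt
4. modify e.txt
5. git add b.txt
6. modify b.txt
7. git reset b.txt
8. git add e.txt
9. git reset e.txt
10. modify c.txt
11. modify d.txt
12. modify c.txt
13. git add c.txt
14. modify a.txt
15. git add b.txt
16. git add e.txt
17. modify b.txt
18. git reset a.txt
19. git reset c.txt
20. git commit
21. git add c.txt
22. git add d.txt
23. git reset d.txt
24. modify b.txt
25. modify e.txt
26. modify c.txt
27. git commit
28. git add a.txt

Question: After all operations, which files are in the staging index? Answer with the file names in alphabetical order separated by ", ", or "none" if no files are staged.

Answer: a.txt

Derivation:
After op 1 (modify c.txt): modified={c.txt} staged={none}
After op 2 (modify b.txt): modified={b.txt, c.txt} staged={none}
After op 3 (git add b.txt): modified={c.txt} staged={b.txt}
After op 4 (modify e.txt): modified={c.txt, e.txt} staged={b.txt}
After op 5 (git add b.txt): modified={c.txt, e.txt} staged={b.txt}
After op 6 (modify b.txt): modified={b.txt, c.txt, e.txt} staged={b.txt}
After op 7 (git reset b.txt): modified={b.txt, c.txt, e.txt} staged={none}
After op 8 (git add e.txt): modified={b.txt, c.txt} staged={e.txt}
After op 9 (git reset e.txt): modified={b.txt, c.txt, e.txt} staged={none}
After op 10 (modify c.txt): modified={b.txt, c.txt, e.txt} staged={none}
After op 11 (modify d.txt): modified={b.txt, c.txt, d.txt, e.txt} staged={none}
After op 12 (modify c.txt): modified={b.txt, c.txt, d.txt, e.txt} staged={none}
After op 13 (git add c.txt): modified={b.txt, d.txt, e.txt} staged={c.txt}
After op 14 (modify a.txt): modified={a.txt, b.txt, d.txt, e.txt} staged={c.txt}
After op 15 (git add b.txt): modified={a.txt, d.txt, e.txt} staged={b.txt, c.txt}
After op 16 (git add e.txt): modified={a.txt, d.txt} staged={b.txt, c.txt, e.txt}
After op 17 (modify b.txt): modified={a.txt, b.txt, d.txt} staged={b.txt, c.txt, e.txt}
After op 18 (git reset a.txt): modified={a.txt, b.txt, d.txt} staged={b.txt, c.txt, e.txt}
After op 19 (git reset c.txt): modified={a.txt, b.txt, c.txt, d.txt} staged={b.txt, e.txt}
After op 20 (git commit): modified={a.txt, b.txt, c.txt, d.txt} staged={none}
After op 21 (git add c.txt): modified={a.txt, b.txt, d.txt} staged={c.txt}
After op 22 (git add d.txt): modified={a.txt, b.txt} staged={c.txt, d.txt}
After op 23 (git reset d.txt): modified={a.txt, b.txt, d.txt} staged={c.txt}
After op 24 (modify b.txt): modified={a.txt, b.txt, d.txt} staged={c.txt}
After op 25 (modify e.txt): modified={a.txt, b.txt, d.txt, e.txt} staged={c.txt}
After op 26 (modify c.txt): modified={a.txt, b.txt, c.txt, d.txt, e.txt} staged={c.txt}
After op 27 (git commit): modified={a.txt, b.txt, c.txt, d.txt, e.txt} staged={none}
After op 28 (git add a.txt): modified={b.txt, c.txt, d.txt, e.txt} staged={a.txt}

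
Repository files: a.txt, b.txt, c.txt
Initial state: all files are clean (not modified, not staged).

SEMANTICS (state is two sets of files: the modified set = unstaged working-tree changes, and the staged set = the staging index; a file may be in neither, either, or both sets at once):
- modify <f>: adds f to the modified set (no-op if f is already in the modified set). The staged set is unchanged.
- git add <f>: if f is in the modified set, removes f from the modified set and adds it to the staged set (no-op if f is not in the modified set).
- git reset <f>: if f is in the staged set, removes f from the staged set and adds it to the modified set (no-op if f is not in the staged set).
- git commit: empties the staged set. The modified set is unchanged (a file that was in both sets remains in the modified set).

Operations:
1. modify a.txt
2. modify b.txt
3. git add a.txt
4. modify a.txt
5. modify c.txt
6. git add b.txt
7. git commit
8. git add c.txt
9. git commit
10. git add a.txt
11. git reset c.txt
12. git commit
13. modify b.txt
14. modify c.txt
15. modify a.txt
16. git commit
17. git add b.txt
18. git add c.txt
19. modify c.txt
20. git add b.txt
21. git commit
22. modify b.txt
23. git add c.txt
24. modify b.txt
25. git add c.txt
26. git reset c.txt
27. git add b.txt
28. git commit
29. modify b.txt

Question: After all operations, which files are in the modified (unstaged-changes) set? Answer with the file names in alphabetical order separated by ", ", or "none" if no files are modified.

After op 1 (modify a.txt): modified={a.txt} staged={none}
After op 2 (modify b.txt): modified={a.txt, b.txt} staged={none}
After op 3 (git add a.txt): modified={b.txt} staged={a.txt}
After op 4 (modify a.txt): modified={a.txt, b.txt} staged={a.txt}
After op 5 (modify c.txt): modified={a.txt, b.txt, c.txt} staged={a.txt}
After op 6 (git add b.txt): modified={a.txt, c.txt} staged={a.txt, b.txt}
After op 7 (git commit): modified={a.txt, c.txt} staged={none}
After op 8 (git add c.txt): modified={a.txt} staged={c.txt}
After op 9 (git commit): modified={a.txt} staged={none}
After op 10 (git add a.txt): modified={none} staged={a.txt}
After op 11 (git reset c.txt): modified={none} staged={a.txt}
After op 12 (git commit): modified={none} staged={none}
After op 13 (modify b.txt): modified={b.txt} staged={none}
After op 14 (modify c.txt): modified={b.txt, c.txt} staged={none}
After op 15 (modify a.txt): modified={a.txt, b.txt, c.txt} staged={none}
After op 16 (git commit): modified={a.txt, b.txt, c.txt} staged={none}
After op 17 (git add b.txt): modified={a.txt, c.txt} staged={b.txt}
After op 18 (git add c.txt): modified={a.txt} staged={b.txt, c.txt}
After op 19 (modify c.txt): modified={a.txt, c.txt} staged={b.txt, c.txt}
After op 20 (git add b.txt): modified={a.txt, c.txt} staged={b.txt, c.txt}
After op 21 (git commit): modified={a.txt, c.txt} staged={none}
After op 22 (modify b.txt): modified={a.txt, b.txt, c.txt} staged={none}
After op 23 (git add c.txt): modified={a.txt, b.txt} staged={c.txt}
After op 24 (modify b.txt): modified={a.txt, b.txt} staged={c.txt}
After op 25 (git add c.txt): modified={a.txt, b.txt} staged={c.txt}
After op 26 (git reset c.txt): modified={a.txt, b.txt, c.txt} staged={none}
After op 27 (git add b.txt): modified={a.txt, c.txt} staged={b.txt}
After op 28 (git commit): modified={a.txt, c.txt} staged={none}
After op 29 (modify b.txt): modified={a.txt, b.txt, c.txt} staged={none}

Answer: a.txt, b.txt, c.txt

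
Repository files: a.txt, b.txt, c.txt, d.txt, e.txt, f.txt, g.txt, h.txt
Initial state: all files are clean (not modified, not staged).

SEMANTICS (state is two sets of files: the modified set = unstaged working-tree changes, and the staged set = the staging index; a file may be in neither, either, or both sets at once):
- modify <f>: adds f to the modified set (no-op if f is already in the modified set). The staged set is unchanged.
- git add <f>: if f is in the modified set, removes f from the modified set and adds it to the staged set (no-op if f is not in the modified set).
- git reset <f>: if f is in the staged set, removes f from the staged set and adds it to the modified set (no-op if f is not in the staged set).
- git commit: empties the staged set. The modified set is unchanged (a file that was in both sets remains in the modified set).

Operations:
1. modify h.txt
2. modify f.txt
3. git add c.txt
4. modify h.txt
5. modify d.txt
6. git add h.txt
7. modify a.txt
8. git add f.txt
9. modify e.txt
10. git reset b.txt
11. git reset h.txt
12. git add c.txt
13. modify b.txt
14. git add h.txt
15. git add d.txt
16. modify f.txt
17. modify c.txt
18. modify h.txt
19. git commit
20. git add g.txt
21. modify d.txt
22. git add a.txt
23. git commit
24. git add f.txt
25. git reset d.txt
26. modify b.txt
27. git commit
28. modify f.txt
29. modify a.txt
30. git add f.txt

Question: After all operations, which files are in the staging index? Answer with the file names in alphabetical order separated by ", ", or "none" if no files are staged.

Answer: f.txt

Derivation:
After op 1 (modify h.txt): modified={h.txt} staged={none}
After op 2 (modify f.txt): modified={f.txt, h.txt} staged={none}
After op 3 (git add c.txt): modified={f.txt, h.txt} staged={none}
After op 4 (modify h.txt): modified={f.txt, h.txt} staged={none}
After op 5 (modify d.txt): modified={d.txt, f.txt, h.txt} staged={none}
After op 6 (git add h.txt): modified={d.txt, f.txt} staged={h.txt}
After op 7 (modify a.txt): modified={a.txt, d.txt, f.txt} staged={h.txt}
After op 8 (git add f.txt): modified={a.txt, d.txt} staged={f.txt, h.txt}
After op 9 (modify e.txt): modified={a.txt, d.txt, e.txt} staged={f.txt, h.txt}
After op 10 (git reset b.txt): modified={a.txt, d.txt, e.txt} staged={f.txt, h.txt}
After op 11 (git reset h.txt): modified={a.txt, d.txt, e.txt, h.txt} staged={f.txt}
After op 12 (git add c.txt): modified={a.txt, d.txt, e.txt, h.txt} staged={f.txt}
After op 13 (modify b.txt): modified={a.txt, b.txt, d.txt, e.txt, h.txt} staged={f.txt}
After op 14 (git add h.txt): modified={a.txt, b.txt, d.txt, e.txt} staged={f.txt, h.txt}
After op 15 (git add d.txt): modified={a.txt, b.txt, e.txt} staged={d.txt, f.txt, h.txt}
After op 16 (modify f.txt): modified={a.txt, b.txt, e.txt, f.txt} staged={d.txt, f.txt, h.txt}
After op 17 (modify c.txt): modified={a.txt, b.txt, c.txt, e.txt, f.txt} staged={d.txt, f.txt, h.txt}
After op 18 (modify h.txt): modified={a.txt, b.txt, c.txt, e.txt, f.txt, h.txt} staged={d.txt, f.txt, h.txt}
After op 19 (git commit): modified={a.txt, b.txt, c.txt, e.txt, f.txt, h.txt} staged={none}
After op 20 (git add g.txt): modified={a.txt, b.txt, c.txt, e.txt, f.txt, h.txt} staged={none}
After op 21 (modify d.txt): modified={a.txt, b.txt, c.txt, d.txt, e.txt, f.txt, h.txt} staged={none}
After op 22 (git add a.txt): modified={b.txt, c.txt, d.txt, e.txt, f.txt, h.txt} staged={a.txt}
After op 23 (git commit): modified={b.txt, c.txt, d.txt, e.txt, f.txt, h.txt} staged={none}
After op 24 (git add f.txt): modified={b.txt, c.txt, d.txt, e.txt, h.txt} staged={f.txt}
After op 25 (git reset d.txt): modified={b.txt, c.txt, d.txt, e.txt, h.txt} staged={f.txt}
After op 26 (modify b.txt): modified={b.txt, c.txt, d.txt, e.txt, h.txt} staged={f.txt}
After op 27 (git commit): modified={b.txt, c.txt, d.txt, e.txt, h.txt} staged={none}
After op 28 (modify f.txt): modified={b.txt, c.txt, d.txt, e.txt, f.txt, h.txt} staged={none}
After op 29 (modify a.txt): modified={a.txt, b.txt, c.txt, d.txt, e.txt, f.txt, h.txt} staged={none}
After op 30 (git add f.txt): modified={a.txt, b.txt, c.txt, d.txt, e.txt, h.txt} staged={f.txt}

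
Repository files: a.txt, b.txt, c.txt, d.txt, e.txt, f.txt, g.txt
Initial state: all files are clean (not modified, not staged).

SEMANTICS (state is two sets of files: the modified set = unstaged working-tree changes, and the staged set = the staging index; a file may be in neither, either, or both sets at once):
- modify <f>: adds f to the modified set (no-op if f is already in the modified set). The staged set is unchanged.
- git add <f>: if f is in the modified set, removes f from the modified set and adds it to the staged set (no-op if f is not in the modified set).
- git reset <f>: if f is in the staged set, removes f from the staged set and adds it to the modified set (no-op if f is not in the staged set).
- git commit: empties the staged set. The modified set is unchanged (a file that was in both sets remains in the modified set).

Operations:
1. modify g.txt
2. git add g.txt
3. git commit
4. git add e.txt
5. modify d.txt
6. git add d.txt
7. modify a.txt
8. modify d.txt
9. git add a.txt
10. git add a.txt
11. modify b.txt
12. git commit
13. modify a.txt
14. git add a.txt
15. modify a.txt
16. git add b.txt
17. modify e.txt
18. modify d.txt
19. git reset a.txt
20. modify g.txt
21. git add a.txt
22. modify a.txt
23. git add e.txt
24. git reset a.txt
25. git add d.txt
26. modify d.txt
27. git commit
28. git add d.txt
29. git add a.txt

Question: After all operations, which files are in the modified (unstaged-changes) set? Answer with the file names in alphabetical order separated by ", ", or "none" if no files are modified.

After op 1 (modify g.txt): modified={g.txt} staged={none}
After op 2 (git add g.txt): modified={none} staged={g.txt}
After op 3 (git commit): modified={none} staged={none}
After op 4 (git add e.txt): modified={none} staged={none}
After op 5 (modify d.txt): modified={d.txt} staged={none}
After op 6 (git add d.txt): modified={none} staged={d.txt}
After op 7 (modify a.txt): modified={a.txt} staged={d.txt}
After op 8 (modify d.txt): modified={a.txt, d.txt} staged={d.txt}
After op 9 (git add a.txt): modified={d.txt} staged={a.txt, d.txt}
After op 10 (git add a.txt): modified={d.txt} staged={a.txt, d.txt}
After op 11 (modify b.txt): modified={b.txt, d.txt} staged={a.txt, d.txt}
After op 12 (git commit): modified={b.txt, d.txt} staged={none}
After op 13 (modify a.txt): modified={a.txt, b.txt, d.txt} staged={none}
After op 14 (git add a.txt): modified={b.txt, d.txt} staged={a.txt}
After op 15 (modify a.txt): modified={a.txt, b.txt, d.txt} staged={a.txt}
After op 16 (git add b.txt): modified={a.txt, d.txt} staged={a.txt, b.txt}
After op 17 (modify e.txt): modified={a.txt, d.txt, e.txt} staged={a.txt, b.txt}
After op 18 (modify d.txt): modified={a.txt, d.txt, e.txt} staged={a.txt, b.txt}
After op 19 (git reset a.txt): modified={a.txt, d.txt, e.txt} staged={b.txt}
After op 20 (modify g.txt): modified={a.txt, d.txt, e.txt, g.txt} staged={b.txt}
After op 21 (git add a.txt): modified={d.txt, e.txt, g.txt} staged={a.txt, b.txt}
After op 22 (modify a.txt): modified={a.txt, d.txt, e.txt, g.txt} staged={a.txt, b.txt}
After op 23 (git add e.txt): modified={a.txt, d.txt, g.txt} staged={a.txt, b.txt, e.txt}
After op 24 (git reset a.txt): modified={a.txt, d.txt, g.txt} staged={b.txt, e.txt}
After op 25 (git add d.txt): modified={a.txt, g.txt} staged={b.txt, d.txt, e.txt}
After op 26 (modify d.txt): modified={a.txt, d.txt, g.txt} staged={b.txt, d.txt, e.txt}
After op 27 (git commit): modified={a.txt, d.txt, g.txt} staged={none}
After op 28 (git add d.txt): modified={a.txt, g.txt} staged={d.txt}
After op 29 (git add a.txt): modified={g.txt} staged={a.txt, d.txt}

Answer: g.txt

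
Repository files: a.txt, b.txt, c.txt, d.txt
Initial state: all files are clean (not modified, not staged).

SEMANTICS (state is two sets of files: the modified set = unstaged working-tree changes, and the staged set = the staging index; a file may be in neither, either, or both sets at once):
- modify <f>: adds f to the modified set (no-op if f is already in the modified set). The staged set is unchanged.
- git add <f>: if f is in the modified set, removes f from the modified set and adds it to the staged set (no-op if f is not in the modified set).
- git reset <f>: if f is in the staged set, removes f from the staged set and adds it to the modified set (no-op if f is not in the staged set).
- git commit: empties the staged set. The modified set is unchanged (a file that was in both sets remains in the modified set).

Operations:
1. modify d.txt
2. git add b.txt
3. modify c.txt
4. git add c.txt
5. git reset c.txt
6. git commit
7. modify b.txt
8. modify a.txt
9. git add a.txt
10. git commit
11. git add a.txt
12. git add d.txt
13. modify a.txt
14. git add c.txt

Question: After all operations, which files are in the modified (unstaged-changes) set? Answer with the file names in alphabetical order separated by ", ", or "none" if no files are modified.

After op 1 (modify d.txt): modified={d.txt} staged={none}
After op 2 (git add b.txt): modified={d.txt} staged={none}
After op 3 (modify c.txt): modified={c.txt, d.txt} staged={none}
After op 4 (git add c.txt): modified={d.txt} staged={c.txt}
After op 5 (git reset c.txt): modified={c.txt, d.txt} staged={none}
After op 6 (git commit): modified={c.txt, d.txt} staged={none}
After op 7 (modify b.txt): modified={b.txt, c.txt, d.txt} staged={none}
After op 8 (modify a.txt): modified={a.txt, b.txt, c.txt, d.txt} staged={none}
After op 9 (git add a.txt): modified={b.txt, c.txt, d.txt} staged={a.txt}
After op 10 (git commit): modified={b.txt, c.txt, d.txt} staged={none}
After op 11 (git add a.txt): modified={b.txt, c.txt, d.txt} staged={none}
After op 12 (git add d.txt): modified={b.txt, c.txt} staged={d.txt}
After op 13 (modify a.txt): modified={a.txt, b.txt, c.txt} staged={d.txt}
After op 14 (git add c.txt): modified={a.txt, b.txt} staged={c.txt, d.txt}

Answer: a.txt, b.txt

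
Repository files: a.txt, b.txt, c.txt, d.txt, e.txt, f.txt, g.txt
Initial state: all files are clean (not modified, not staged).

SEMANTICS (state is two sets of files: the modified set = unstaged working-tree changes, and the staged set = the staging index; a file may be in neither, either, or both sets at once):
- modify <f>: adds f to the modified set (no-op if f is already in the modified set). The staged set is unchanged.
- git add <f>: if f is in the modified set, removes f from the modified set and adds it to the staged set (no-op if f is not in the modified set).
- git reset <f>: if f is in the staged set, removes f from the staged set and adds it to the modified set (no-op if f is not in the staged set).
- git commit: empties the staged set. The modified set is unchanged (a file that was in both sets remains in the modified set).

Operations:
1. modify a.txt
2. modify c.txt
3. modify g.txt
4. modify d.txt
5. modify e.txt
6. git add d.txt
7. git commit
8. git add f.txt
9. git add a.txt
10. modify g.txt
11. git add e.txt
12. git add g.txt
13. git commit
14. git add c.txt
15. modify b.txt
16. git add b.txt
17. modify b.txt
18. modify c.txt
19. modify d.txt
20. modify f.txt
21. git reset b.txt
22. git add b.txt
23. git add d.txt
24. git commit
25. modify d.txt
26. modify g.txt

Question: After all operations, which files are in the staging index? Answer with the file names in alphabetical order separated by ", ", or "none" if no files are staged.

Answer: none

Derivation:
After op 1 (modify a.txt): modified={a.txt} staged={none}
After op 2 (modify c.txt): modified={a.txt, c.txt} staged={none}
After op 3 (modify g.txt): modified={a.txt, c.txt, g.txt} staged={none}
After op 4 (modify d.txt): modified={a.txt, c.txt, d.txt, g.txt} staged={none}
After op 5 (modify e.txt): modified={a.txt, c.txt, d.txt, e.txt, g.txt} staged={none}
After op 6 (git add d.txt): modified={a.txt, c.txt, e.txt, g.txt} staged={d.txt}
After op 7 (git commit): modified={a.txt, c.txt, e.txt, g.txt} staged={none}
After op 8 (git add f.txt): modified={a.txt, c.txt, e.txt, g.txt} staged={none}
After op 9 (git add a.txt): modified={c.txt, e.txt, g.txt} staged={a.txt}
After op 10 (modify g.txt): modified={c.txt, e.txt, g.txt} staged={a.txt}
After op 11 (git add e.txt): modified={c.txt, g.txt} staged={a.txt, e.txt}
After op 12 (git add g.txt): modified={c.txt} staged={a.txt, e.txt, g.txt}
After op 13 (git commit): modified={c.txt} staged={none}
After op 14 (git add c.txt): modified={none} staged={c.txt}
After op 15 (modify b.txt): modified={b.txt} staged={c.txt}
After op 16 (git add b.txt): modified={none} staged={b.txt, c.txt}
After op 17 (modify b.txt): modified={b.txt} staged={b.txt, c.txt}
After op 18 (modify c.txt): modified={b.txt, c.txt} staged={b.txt, c.txt}
After op 19 (modify d.txt): modified={b.txt, c.txt, d.txt} staged={b.txt, c.txt}
After op 20 (modify f.txt): modified={b.txt, c.txt, d.txt, f.txt} staged={b.txt, c.txt}
After op 21 (git reset b.txt): modified={b.txt, c.txt, d.txt, f.txt} staged={c.txt}
After op 22 (git add b.txt): modified={c.txt, d.txt, f.txt} staged={b.txt, c.txt}
After op 23 (git add d.txt): modified={c.txt, f.txt} staged={b.txt, c.txt, d.txt}
After op 24 (git commit): modified={c.txt, f.txt} staged={none}
After op 25 (modify d.txt): modified={c.txt, d.txt, f.txt} staged={none}
After op 26 (modify g.txt): modified={c.txt, d.txt, f.txt, g.txt} staged={none}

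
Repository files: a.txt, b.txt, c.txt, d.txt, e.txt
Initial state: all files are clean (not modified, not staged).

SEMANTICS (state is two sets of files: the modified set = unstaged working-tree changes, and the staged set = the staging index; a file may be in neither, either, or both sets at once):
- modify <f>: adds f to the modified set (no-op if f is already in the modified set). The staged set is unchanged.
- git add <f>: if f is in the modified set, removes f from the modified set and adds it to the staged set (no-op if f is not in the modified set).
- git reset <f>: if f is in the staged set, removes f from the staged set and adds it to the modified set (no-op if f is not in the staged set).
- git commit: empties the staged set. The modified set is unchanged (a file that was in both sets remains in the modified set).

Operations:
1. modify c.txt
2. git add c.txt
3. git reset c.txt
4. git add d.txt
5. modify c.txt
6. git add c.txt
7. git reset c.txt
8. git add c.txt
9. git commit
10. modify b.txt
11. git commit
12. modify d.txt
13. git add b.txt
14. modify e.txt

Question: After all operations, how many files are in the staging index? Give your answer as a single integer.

Answer: 1

Derivation:
After op 1 (modify c.txt): modified={c.txt} staged={none}
After op 2 (git add c.txt): modified={none} staged={c.txt}
After op 3 (git reset c.txt): modified={c.txt} staged={none}
After op 4 (git add d.txt): modified={c.txt} staged={none}
After op 5 (modify c.txt): modified={c.txt} staged={none}
After op 6 (git add c.txt): modified={none} staged={c.txt}
After op 7 (git reset c.txt): modified={c.txt} staged={none}
After op 8 (git add c.txt): modified={none} staged={c.txt}
After op 9 (git commit): modified={none} staged={none}
After op 10 (modify b.txt): modified={b.txt} staged={none}
After op 11 (git commit): modified={b.txt} staged={none}
After op 12 (modify d.txt): modified={b.txt, d.txt} staged={none}
After op 13 (git add b.txt): modified={d.txt} staged={b.txt}
After op 14 (modify e.txt): modified={d.txt, e.txt} staged={b.txt}
Final staged set: {b.txt} -> count=1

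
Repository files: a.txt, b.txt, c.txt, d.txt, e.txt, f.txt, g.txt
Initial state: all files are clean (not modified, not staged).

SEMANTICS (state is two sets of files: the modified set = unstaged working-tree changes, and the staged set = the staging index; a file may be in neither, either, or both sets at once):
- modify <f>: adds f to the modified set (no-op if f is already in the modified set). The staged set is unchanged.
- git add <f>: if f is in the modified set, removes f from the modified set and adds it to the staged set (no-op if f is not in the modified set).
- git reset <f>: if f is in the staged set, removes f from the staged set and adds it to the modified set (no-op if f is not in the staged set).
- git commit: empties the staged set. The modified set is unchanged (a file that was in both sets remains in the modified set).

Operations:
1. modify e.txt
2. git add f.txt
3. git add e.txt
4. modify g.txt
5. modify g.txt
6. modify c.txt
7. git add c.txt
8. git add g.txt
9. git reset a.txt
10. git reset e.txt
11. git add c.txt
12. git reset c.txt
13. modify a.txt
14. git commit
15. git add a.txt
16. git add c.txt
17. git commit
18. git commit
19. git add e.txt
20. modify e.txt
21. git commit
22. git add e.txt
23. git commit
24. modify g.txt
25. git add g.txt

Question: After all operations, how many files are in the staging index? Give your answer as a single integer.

Answer: 1

Derivation:
After op 1 (modify e.txt): modified={e.txt} staged={none}
After op 2 (git add f.txt): modified={e.txt} staged={none}
After op 3 (git add e.txt): modified={none} staged={e.txt}
After op 4 (modify g.txt): modified={g.txt} staged={e.txt}
After op 5 (modify g.txt): modified={g.txt} staged={e.txt}
After op 6 (modify c.txt): modified={c.txt, g.txt} staged={e.txt}
After op 7 (git add c.txt): modified={g.txt} staged={c.txt, e.txt}
After op 8 (git add g.txt): modified={none} staged={c.txt, e.txt, g.txt}
After op 9 (git reset a.txt): modified={none} staged={c.txt, e.txt, g.txt}
After op 10 (git reset e.txt): modified={e.txt} staged={c.txt, g.txt}
After op 11 (git add c.txt): modified={e.txt} staged={c.txt, g.txt}
After op 12 (git reset c.txt): modified={c.txt, e.txt} staged={g.txt}
After op 13 (modify a.txt): modified={a.txt, c.txt, e.txt} staged={g.txt}
After op 14 (git commit): modified={a.txt, c.txt, e.txt} staged={none}
After op 15 (git add a.txt): modified={c.txt, e.txt} staged={a.txt}
After op 16 (git add c.txt): modified={e.txt} staged={a.txt, c.txt}
After op 17 (git commit): modified={e.txt} staged={none}
After op 18 (git commit): modified={e.txt} staged={none}
After op 19 (git add e.txt): modified={none} staged={e.txt}
After op 20 (modify e.txt): modified={e.txt} staged={e.txt}
After op 21 (git commit): modified={e.txt} staged={none}
After op 22 (git add e.txt): modified={none} staged={e.txt}
After op 23 (git commit): modified={none} staged={none}
After op 24 (modify g.txt): modified={g.txt} staged={none}
After op 25 (git add g.txt): modified={none} staged={g.txt}
Final staged set: {g.txt} -> count=1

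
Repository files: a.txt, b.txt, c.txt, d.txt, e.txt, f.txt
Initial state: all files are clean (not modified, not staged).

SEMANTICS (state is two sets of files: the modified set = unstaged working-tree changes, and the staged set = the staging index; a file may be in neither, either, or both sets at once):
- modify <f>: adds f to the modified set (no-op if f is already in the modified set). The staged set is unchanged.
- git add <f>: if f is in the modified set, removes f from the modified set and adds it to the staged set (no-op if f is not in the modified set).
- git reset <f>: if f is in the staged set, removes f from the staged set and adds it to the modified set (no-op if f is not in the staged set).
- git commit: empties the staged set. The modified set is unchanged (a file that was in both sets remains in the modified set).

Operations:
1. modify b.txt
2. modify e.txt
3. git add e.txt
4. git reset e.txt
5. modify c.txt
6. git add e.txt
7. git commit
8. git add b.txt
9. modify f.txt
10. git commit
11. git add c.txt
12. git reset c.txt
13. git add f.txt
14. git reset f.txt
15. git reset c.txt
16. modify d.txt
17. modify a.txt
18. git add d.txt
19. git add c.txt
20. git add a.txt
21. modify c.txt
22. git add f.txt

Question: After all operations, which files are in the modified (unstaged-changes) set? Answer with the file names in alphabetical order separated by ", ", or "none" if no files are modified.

Answer: c.txt

Derivation:
After op 1 (modify b.txt): modified={b.txt} staged={none}
After op 2 (modify e.txt): modified={b.txt, e.txt} staged={none}
After op 3 (git add e.txt): modified={b.txt} staged={e.txt}
After op 4 (git reset e.txt): modified={b.txt, e.txt} staged={none}
After op 5 (modify c.txt): modified={b.txt, c.txt, e.txt} staged={none}
After op 6 (git add e.txt): modified={b.txt, c.txt} staged={e.txt}
After op 7 (git commit): modified={b.txt, c.txt} staged={none}
After op 8 (git add b.txt): modified={c.txt} staged={b.txt}
After op 9 (modify f.txt): modified={c.txt, f.txt} staged={b.txt}
After op 10 (git commit): modified={c.txt, f.txt} staged={none}
After op 11 (git add c.txt): modified={f.txt} staged={c.txt}
After op 12 (git reset c.txt): modified={c.txt, f.txt} staged={none}
After op 13 (git add f.txt): modified={c.txt} staged={f.txt}
After op 14 (git reset f.txt): modified={c.txt, f.txt} staged={none}
After op 15 (git reset c.txt): modified={c.txt, f.txt} staged={none}
After op 16 (modify d.txt): modified={c.txt, d.txt, f.txt} staged={none}
After op 17 (modify a.txt): modified={a.txt, c.txt, d.txt, f.txt} staged={none}
After op 18 (git add d.txt): modified={a.txt, c.txt, f.txt} staged={d.txt}
After op 19 (git add c.txt): modified={a.txt, f.txt} staged={c.txt, d.txt}
After op 20 (git add a.txt): modified={f.txt} staged={a.txt, c.txt, d.txt}
After op 21 (modify c.txt): modified={c.txt, f.txt} staged={a.txt, c.txt, d.txt}
After op 22 (git add f.txt): modified={c.txt} staged={a.txt, c.txt, d.txt, f.txt}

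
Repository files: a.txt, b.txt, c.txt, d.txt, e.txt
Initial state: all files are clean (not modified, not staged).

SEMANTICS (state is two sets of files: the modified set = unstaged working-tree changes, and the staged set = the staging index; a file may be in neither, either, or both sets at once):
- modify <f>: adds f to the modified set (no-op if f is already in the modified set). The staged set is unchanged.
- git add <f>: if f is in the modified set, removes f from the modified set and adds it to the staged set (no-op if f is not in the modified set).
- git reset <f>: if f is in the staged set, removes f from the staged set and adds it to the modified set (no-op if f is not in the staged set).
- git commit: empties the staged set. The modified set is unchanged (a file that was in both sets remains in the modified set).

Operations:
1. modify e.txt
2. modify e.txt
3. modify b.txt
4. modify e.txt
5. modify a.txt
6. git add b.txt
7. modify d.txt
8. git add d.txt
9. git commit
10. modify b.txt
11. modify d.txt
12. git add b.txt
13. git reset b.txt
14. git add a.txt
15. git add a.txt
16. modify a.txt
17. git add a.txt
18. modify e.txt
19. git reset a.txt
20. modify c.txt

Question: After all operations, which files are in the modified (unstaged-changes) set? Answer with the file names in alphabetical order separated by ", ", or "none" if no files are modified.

Answer: a.txt, b.txt, c.txt, d.txt, e.txt

Derivation:
After op 1 (modify e.txt): modified={e.txt} staged={none}
After op 2 (modify e.txt): modified={e.txt} staged={none}
After op 3 (modify b.txt): modified={b.txt, e.txt} staged={none}
After op 4 (modify e.txt): modified={b.txt, e.txt} staged={none}
After op 5 (modify a.txt): modified={a.txt, b.txt, e.txt} staged={none}
After op 6 (git add b.txt): modified={a.txt, e.txt} staged={b.txt}
After op 7 (modify d.txt): modified={a.txt, d.txt, e.txt} staged={b.txt}
After op 8 (git add d.txt): modified={a.txt, e.txt} staged={b.txt, d.txt}
After op 9 (git commit): modified={a.txt, e.txt} staged={none}
After op 10 (modify b.txt): modified={a.txt, b.txt, e.txt} staged={none}
After op 11 (modify d.txt): modified={a.txt, b.txt, d.txt, e.txt} staged={none}
After op 12 (git add b.txt): modified={a.txt, d.txt, e.txt} staged={b.txt}
After op 13 (git reset b.txt): modified={a.txt, b.txt, d.txt, e.txt} staged={none}
After op 14 (git add a.txt): modified={b.txt, d.txt, e.txt} staged={a.txt}
After op 15 (git add a.txt): modified={b.txt, d.txt, e.txt} staged={a.txt}
After op 16 (modify a.txt): modified={a.txt, b.txt, d.txt, e.txt} staged={a.txt}
After op 17 (git add a.txt): modified={b.txt, d.txt, e.txt} staged={a.txt}
After op 18 (modify e.txt): modified={b.txt, d.txt, e.txt} staged={a.txt}
After op 19 (git reset a.txt): modified={a.txt, b.txt, d.txt, e.txt} staged={none}
After op 20 (modify c.txt): modified={a.txt, b.txt, c.txt, d.txt, e.txt} staged={none}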